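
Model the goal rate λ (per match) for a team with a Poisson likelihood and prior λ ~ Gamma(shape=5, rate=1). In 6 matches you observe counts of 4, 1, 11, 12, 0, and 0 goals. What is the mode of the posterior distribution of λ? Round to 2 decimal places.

Σxᵢ = 4+1+11+12+0+0 = 28, with n = 6.
Posterior ∝ λ^4e^(−1λ) · λ^28e^(−6λ) = λ^32e^(−7λ), i.e. Gamma(shape=33, rate=7).
The mode of a Gamma(a, b) with a ≥ 1 (shape–rate) is (a−1)/b = 32/7 ≈ 4.57.

λ̂_MAP = 4.57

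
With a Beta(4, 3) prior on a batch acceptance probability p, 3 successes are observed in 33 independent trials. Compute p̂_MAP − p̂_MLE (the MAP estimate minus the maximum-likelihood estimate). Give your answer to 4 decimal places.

MAP − MLE = 0.0670

Posterior is Beta(7, 33); MAP = (7−1)/(40−2) = 6/38 ≈ 0.15789.
MLE ignores the prior: p̂_MLE = k/n = 3/33 ≈ 0.09091.
Difference = 6/38 − 3/33 = 14/209 ≈ 0.0670.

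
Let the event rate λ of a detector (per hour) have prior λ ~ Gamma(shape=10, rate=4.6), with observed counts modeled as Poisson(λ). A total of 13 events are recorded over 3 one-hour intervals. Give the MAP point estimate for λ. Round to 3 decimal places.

Σxᵢ = 13, n = 3.
Posterior ∝ λ^9e^(−4.6λ) · λ^13e^(−3λ) = λ^22e^(−7.6λ), i.e. Gamma(shape=23, rate=7.6).
The mode of a Gamma(a, b) with a ≥ 1 (shape–rate) is (a−1)/b = 22/7.6 ≈ 2.895.

λ̂_MAP = 2.895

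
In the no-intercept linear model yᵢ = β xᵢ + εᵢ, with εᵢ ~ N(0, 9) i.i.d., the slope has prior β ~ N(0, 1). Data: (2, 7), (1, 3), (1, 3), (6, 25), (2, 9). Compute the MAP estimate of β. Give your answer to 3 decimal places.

log p(β | y) = −Σ(yᵢ − βxᵢ)²/(2·9) − β²/(2·1) + const.
Setting the derivative to zero: Σxᵢ(yᵢ − βxᵢ)/9 − β/1 = 0, so β = Σxᵢyᵢ / (Σxᵢ² + σ²/τ²).
Σxᵢyᵢ = 2·7 + 1·3 + 1·3 + 6·25 + 2·9 = 188; Σxᵢ² = 46; σ²/τ² = 9.
β̂_MAP = 188 / (46 + 9) = 188/55 ≈ 3.418.

β̂_MAP = 3.418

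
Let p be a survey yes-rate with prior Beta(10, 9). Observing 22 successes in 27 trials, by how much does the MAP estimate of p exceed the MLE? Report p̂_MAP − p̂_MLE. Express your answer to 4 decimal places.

Posterior is Beta(32, 14); MAP = (32−1)/(46−2) = 31/44 ≈ 0.70455.
MLE ignores the prior: p̂_MLE = k/n = 22/27 ≈ 0.81481.
Difference = 31/44 − 22/27 = -131/1188 ≈ -0.1103.

MAP − MLE = -0.1103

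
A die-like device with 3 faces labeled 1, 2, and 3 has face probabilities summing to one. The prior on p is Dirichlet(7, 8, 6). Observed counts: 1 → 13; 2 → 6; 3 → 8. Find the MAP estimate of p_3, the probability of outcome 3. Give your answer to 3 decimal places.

MAP estimate: 0.289

The posterior is Dirichlet(αᵢ + nᵢ) = Dirichlet(20, 14, 14).
For a Dirichlet(a₁,…,a_K) with all aᵢ > 1, the mode has j-th component (aⱼ − 1)/(Σaᵢ − K).
Here Σaᵢ = 48 and K = 3, so p_3 = (14 − 1)/(48 − 3) = 13/45 ≈ 0.289.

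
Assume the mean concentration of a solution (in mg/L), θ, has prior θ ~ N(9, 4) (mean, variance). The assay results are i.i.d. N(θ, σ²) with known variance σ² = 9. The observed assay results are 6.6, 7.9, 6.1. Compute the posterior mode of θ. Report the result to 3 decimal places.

θ̂_MAP = 7.781

n = 3; x̄ = (6.6 + 7.9 + 6.1)/3 = 20.6/3 = 103/15 ≈ 6.8667.
For a Normal prior and Normal likelihood with known variance, the posterior is Normal; its mode equals its mean, the precision-weighted average.
Prior precision 1/σ₀² = 1/4 = 0.25; data precision n/σ² = 3/9 = 1/3.
θ̂ = (0.25·9 + (1/3)·(103/15)) / (0.25 + 1/3) = (817/180)/(7/12) = 817/105 ≈ 7.781.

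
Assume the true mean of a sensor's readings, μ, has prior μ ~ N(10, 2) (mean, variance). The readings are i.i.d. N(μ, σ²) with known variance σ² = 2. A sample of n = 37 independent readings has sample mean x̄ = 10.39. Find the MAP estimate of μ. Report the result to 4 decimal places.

μ̂_MAP = 10.3797

n = 37, x̄ = 10.39.
For a Normal prior and Normal likelihood with known variance, the posterior is Normal; its mode equals its mean, the precision-weighted average.
Prior precision 1/σ₀² = 1/2 = 0.5; data precision n/σ² = 37/2 = 18.5.
μ̂ = (0.5·10 + 18.5·10.39) / (0.5 + 18.5) = 197.215/19 = 39443/3800 ≈ 10.3797.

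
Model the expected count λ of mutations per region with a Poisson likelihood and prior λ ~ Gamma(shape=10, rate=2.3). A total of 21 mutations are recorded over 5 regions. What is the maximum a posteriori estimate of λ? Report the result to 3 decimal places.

λ̂_MAP = 4.110

Σxᵢ = 21, n = 5.
Posterior ∝ λ^9e^(−2.3λ) · λ^21e^(−5λ) = λ^30e^(−7.3λ), i.e. Gamma(shape=31, rate=7.3).
The mode of a Gamma(a, b) with a ≥ 1 (shape–rate) is (a−1)/b = 30/7.3 ≈ 4.110.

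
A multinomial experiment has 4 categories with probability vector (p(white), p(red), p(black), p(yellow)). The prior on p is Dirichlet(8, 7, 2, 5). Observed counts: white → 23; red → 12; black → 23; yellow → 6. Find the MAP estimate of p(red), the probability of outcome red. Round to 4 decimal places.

The posterior is Dirichlet(αᵢ + nᵢ) = Dirichlet(31, 19, 25, 11).
For a Dirichlet(a₁,…,a_K) with all aᵢ > 1, the mode has j-th component (aⱼ − 1)/(Σaᵢ − K).
Here Σaᵢ = 86 and K = 4, so p(red) = (19 − 1)/(86 − 4) = 18/82 ≈ 0.2195.

MAP estimate of p(red) = 0.2195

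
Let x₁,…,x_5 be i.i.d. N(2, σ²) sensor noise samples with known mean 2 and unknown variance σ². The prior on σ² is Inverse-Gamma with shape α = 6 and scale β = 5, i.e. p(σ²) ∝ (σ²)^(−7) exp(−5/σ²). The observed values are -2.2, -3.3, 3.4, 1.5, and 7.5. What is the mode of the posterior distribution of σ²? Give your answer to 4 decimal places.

Sum of squared deviations about the known mean: SS = (-2.2−2)² + (-3.3−2)² + (3.4−2)² + (1.5−2)² + (7.5−2)² = 78.19.
The Normal likelihood contributes (σ²)^(−n/2) exp(−SS/(2σ²)), so the posterior is Inverse-Gamma(α + n/2, β + SS/2) = Inverse-Gamma(8.5, 44.095).
The mode of Inverse-Gamma(a, b) is b/(a+1) = 44.095/9.5 ≈ 4.6416.

σ̂²_MAP = 4.6416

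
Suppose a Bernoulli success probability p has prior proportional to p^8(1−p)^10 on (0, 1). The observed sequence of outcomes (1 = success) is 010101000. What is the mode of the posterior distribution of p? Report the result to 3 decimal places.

p̂_MAP = 0.407

The prior density ∝ p^8(1−p)^10 is the kernel of Beta(9, 11).
Data: 3 successes in 9 trials (from the sequence). The binomial likelihood contributes p^3(1−p)^6, so the posterior is Beta(9+3, 11+6) = Beta(12, 17).
For Beta(a, b) with a, b > 1 the mode is (a−1)/(a+b−2) = 11/27 ≈ 0.407.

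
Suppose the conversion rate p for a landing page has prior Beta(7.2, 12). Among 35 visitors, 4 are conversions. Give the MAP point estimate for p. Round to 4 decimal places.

p̂_MAP = 0.1954

Prior: Beta(7.2, 12).
Data: 4 successes in 35 trials. The binomial likelihood contributes p^4(1−p)^31, so the posterior is Beta(7.2+4, 12+31) = Beta(11.2, 43).
For Beta(a, b) with a, b > 1 the mode is (a−1)/(a+b−2) = 10.2/52.2 ≈ 0.1954.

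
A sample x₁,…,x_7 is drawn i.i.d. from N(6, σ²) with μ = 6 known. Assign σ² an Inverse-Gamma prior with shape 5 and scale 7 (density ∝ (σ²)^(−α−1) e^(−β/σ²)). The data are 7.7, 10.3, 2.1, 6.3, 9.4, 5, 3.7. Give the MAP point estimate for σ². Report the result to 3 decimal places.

Sum of squared deviations about the known mean: SS = (7.7−6)² + (10.3−6)² + (2.1−6)² + (6.3−6)² + (9.4−6)² + (5−6)² + (3.7−6)² = 54.53.
The Normal likelihood contributes (σ²)^(−n/2) exp(−SS/(2σ²)), so the posterior is Inverse-Gamma(α + n/2, β + SS/2) = Inverse-Gamma(8.5, 34.265).
The mode of Inverse-Gamma(a, b) is b/(a+1) = 34.265/9.5 ≈ 3.607.

σ̂²_MAP = 3.607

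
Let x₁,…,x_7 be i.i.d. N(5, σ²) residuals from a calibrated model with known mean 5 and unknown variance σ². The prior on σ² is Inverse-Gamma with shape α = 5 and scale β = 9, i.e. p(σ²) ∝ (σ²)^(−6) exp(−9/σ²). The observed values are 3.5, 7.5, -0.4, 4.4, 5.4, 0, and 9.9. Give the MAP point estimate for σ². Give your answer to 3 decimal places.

Sum of squared deviations about the known mean: SS = (3.5−5)² + (7.5−5)² + (-0.4−5)² + (4.4−5)² + (5.4−5)² + (0−5)² + (9.9−5)² = 87.19.
The Normal likelihood contributes (σ²)^(−n/2) exp(−SS/(2σ²)), so the posterior is Inverse-Gamma(α + n/2, β + SS/2) = Inverse-Gamma(8.5, 52.595).
The mode of Inverse-Gamma(a, b) is b/(a+1) = 52.595/9.5 ≈ 5.536.

σ̂²_MAP = 5.536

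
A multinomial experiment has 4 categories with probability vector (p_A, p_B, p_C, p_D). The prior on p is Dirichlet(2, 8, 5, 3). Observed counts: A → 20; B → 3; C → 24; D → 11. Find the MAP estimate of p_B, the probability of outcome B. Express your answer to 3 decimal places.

MAP estimate of p_B = 0.139

The posterior is Dirichlet(αᵢ + nᵢ) = Dirichlet(22, 11, 29, 14).
For a Dirichlet(a₁,…,a_K) with all aᵢ > 1, the mode has j-th component (aⱼ − 1)/(Σaᵢ − K).
Here Σaᵢ = 76 and K = 4, so p_B = (11 − 1)/(76 − 4) = 10/72 ≈ 0.139.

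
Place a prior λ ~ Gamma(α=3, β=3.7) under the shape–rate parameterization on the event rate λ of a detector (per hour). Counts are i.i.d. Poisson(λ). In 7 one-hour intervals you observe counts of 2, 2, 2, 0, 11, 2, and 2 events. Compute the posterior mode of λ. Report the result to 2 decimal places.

λ̂_MAP = 2.15

Σxᵢ = 2+2+2+0+11+2+2 = 21, with n = 7.
Posterior ∝ λ^2e^(−3.7λ) · λ^21e^(−7λ) = λ^23e^(−10.7λ), i.e. Gamma(shape=24, rate=10.7).
The mode of a Gamma(a, b) with a ≥ 1 (shape–rate) is (a−1)/b = 23/10.7 ≈ 2.15.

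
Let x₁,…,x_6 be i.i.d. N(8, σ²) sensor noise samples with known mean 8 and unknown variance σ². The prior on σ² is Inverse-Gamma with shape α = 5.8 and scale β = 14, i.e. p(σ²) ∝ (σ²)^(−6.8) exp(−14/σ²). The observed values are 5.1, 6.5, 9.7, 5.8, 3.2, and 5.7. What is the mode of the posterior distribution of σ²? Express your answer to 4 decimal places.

Sum of squared deviations about the known mean: SS = (5.1−8)² + (6.5−8)² + (9.7−8)² + (5.8−8)² + (3.2−8)² + (5.7−8)² = 46.72.
The Normal likelihood contributes (σ²)^(−n/2) exp(−SS/(2σ²)), so the posterior is Inverse-Gamma(α + n/2, β + SS/2) = Inverse-Gamma(8.8, 37.36).
The mode of Inverse-Gamma(a, b) is b/(a+1) = 37.36/9.8 ≈ 3.8122.

σ̂²_MAP = 3.8122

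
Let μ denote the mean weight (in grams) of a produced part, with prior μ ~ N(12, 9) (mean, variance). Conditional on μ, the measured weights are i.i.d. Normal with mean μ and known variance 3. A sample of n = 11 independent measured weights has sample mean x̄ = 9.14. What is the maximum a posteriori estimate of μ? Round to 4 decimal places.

n = 11, x̄ = 9.14.
For a Normal prior and Normal likelihood with known variance, the posterior is Normal; its mode equals its mean, the precision-weighted average.
Prior precision 1/σ₀² = 1/9; data precision n/σ² = 11/3.
μ̂ = ((1/9)·12 + (11/3)·9.14) / (1/9 + 11/3) = (5227/150)/(34/9) = 15681/1700 ≈ 9.2241.

μ̂_MAP = 9.2241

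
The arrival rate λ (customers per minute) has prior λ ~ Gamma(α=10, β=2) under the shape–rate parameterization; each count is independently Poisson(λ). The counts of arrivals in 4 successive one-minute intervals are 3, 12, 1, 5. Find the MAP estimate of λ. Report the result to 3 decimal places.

Σxᵢ = 3+12+1+5 = 21, with n = 4.
Posterior ∝ λ^9e^(−2λ) · λ^21e^(−4λ) = λ^30e^(−6λ), i.e. Gamma(shape=31, rate=6).
The mode of a Gamma(a, b) with a ≥ 1 (shape–rate) is (a−1)/b = 30/6 ≈ 5.000.

λ̂_MAP = 5.000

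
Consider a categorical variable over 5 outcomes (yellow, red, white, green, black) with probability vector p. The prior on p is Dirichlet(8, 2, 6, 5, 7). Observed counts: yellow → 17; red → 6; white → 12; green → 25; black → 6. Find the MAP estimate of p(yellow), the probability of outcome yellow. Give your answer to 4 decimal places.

MAP estimate of p(yellow) = 0.2697

The posterior is Dirichlet(αᵢ + nᵢ) = Dirichlet(25, 8, 18, 30, 13).
For a Dirichlet(a₁,…,a_K) with all aᵢ > 1, the mode has j-th component (aⱼ − 1)/(Σaᵢ − K).
Here Σaᵢ = 94 and K = 5, so p(yellow) = (25 − 1)/(94 − 5) = 24/89 ≈ 0.2697.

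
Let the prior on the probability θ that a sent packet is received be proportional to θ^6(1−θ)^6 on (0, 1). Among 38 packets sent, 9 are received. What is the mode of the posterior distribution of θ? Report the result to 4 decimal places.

The prior density ∝ θ^6(1−θ)^6 is the kernel of Beta(7, 7).
Data: 9 successes in 38 trials. The binomial likelihood contributes θ^9(1−θ)^29, so the posterior is Beta(7+9, 7+29) = Beta(16, 36).
For Beta(a, b) with a, b > 1 the mode is (a−1)/(a+b−2) = 15/50 ≈ 0.3000.

θ̂_MAP = 0.3000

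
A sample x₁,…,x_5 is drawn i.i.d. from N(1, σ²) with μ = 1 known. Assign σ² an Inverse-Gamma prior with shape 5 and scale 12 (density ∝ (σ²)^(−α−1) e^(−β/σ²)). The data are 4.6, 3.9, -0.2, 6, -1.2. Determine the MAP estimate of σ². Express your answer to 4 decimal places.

Sum of squared deviations about the known mean: SS = (4.6−1)² + (3.9−1)² + (-0.2−1)² + (6−1)² + (-1.2−1)² = 52.65.
The Normal likelihood contributes (σ²)^(−n/2) exp(−SS/(2σ²)), so the posterior is Inverse-Gamma(α + n/2, β + SS/2) = Inverse-Gamma(7.5, 38.325).
The mode of Inverse-Gamma(a, b) is b/(a+1) = 38.325/8.5 ≈ 4.5088.

σ̂²_MAP = 4.5088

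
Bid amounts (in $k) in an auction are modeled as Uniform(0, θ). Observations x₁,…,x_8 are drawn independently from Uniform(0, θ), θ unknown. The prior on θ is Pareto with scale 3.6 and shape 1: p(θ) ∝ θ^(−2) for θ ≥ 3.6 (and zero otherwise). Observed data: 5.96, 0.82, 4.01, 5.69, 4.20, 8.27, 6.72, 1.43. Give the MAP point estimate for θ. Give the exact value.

The Uniform(0, θ) likelihood is θ^(−n) for θ ≥ max(xᵢ), zero otherwise. Here max(xᵢ) = 8.27.
Posterior ∝ θ^(−2) · θ^(−8) = θ^(−10) on θ ≥ max(3.6, 8.27) = 8.27.
This density is strictly decreasing in θ, so the posterior mode lies at the lower boundary of the support.

θ̂_MAP = 8.27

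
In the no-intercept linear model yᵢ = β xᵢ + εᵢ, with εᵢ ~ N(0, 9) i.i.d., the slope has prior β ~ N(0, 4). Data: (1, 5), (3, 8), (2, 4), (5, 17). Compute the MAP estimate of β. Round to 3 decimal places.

log p(β | y) = −Σ(yᵢ − βxᵢ)²/(2·9) − β²/(2·4) + const.
Setting the derivative to zero: Σxᵢ(yᵢ − βxᵢ)/9 − β/4 = 0, so β = Σxᵢyᵢ / (Σxᵢ² + σ²/τ²).
Σxᵢyᵢ = 1·5 + 3·8 + 2·4 + 5·17 = 122; Σxᵢ² = 39; σ²/τ² = 2.25.
β̂_MAP = 122 / (39 + 2.25) = 122/41.25 ≈ 2.958.

β̂_MAP = 2.958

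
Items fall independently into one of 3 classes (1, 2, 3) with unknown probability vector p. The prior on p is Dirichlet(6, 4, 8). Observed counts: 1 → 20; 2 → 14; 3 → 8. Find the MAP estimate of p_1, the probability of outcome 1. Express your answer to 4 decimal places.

The posterior is Dirichlet(αᵢ + nᵢ) = Dirichlet(26, 18, 16).
For a Dirichlet(a₁,…,a_K) with all aᵢ > 1, the mode has j-th component (aⱼ − 1)/(Σaᵢ − K).
Here Σaᵢ = 60 and K = 3, so p_1 = (26 − 1)/(60 − 3) = 25/57 ≈ 0.4386.

MAP estimate: 0.4386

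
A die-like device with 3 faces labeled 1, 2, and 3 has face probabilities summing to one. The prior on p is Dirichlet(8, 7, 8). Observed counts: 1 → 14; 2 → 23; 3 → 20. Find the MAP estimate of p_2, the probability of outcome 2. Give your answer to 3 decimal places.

MAP estimate: 0.377

The posterior is Dirichlet(αᵢ + nᵢ) = Dirichlet(22, 30, 28).
For a Dirichlet(a₁,…,a_K) with all aᵢ > 1, the mode has j-th component (aⱼ − 1)/(Σaᵢ − K).
Here Σaᵢ = 80 and K = 3, so p_2 = (30 − 1)/(80 − 3) = 29/77 ≈ 0.377.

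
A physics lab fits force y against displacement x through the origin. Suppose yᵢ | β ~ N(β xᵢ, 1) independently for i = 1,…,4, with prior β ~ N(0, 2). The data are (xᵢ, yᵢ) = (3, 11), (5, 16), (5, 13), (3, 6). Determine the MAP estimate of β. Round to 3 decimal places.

β̂_MAP = 2.861

log p(β | y) = −Σ(yᵢ − βxᵢ)²/(2·1) − β²/(2·2) + const.
Setting the derivative to zero: Σxᵢ(yᵢ − βxᵢ)/1 − β/2 = 0, so β = Σxᵢyᵢ / (Σxᵢ² + σ²/τ²).
Σxᵢyᵢ = 3·11 + 5·16 + 5·13 + 3·6 = 196; Σxᵢ² = 68; σ²/τ² = 0.5.
β̂_MAP = 196 / (68 + 0.5) = 196/68.5 ≈ 2.861.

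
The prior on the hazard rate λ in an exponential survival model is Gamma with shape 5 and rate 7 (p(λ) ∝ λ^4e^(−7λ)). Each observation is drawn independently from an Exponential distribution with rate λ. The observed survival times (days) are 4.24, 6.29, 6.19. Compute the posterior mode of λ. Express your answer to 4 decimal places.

The Exponential(rate=λ) likelihood is ∝ λ^n e^(−λΣtᵢ). Here n = 3 and Σtᵢ = 4.24 + 6.29 + 6.19 = 16.72.
Posterior ∝ λ^4e^(−7λ) · λ^3e^(−16.72λ) = λ^7e^(−23.72λ), i.e. Gamma(8, 23.72).
Mode = (a−1)/b = 7/23.72 ≈ 0.2951.

λ̂_MAP = 0.2951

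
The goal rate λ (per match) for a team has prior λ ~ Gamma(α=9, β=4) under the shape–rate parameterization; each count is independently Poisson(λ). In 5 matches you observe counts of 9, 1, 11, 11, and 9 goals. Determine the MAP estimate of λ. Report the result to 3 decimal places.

Σxᵢ = 9+1+11+11+9 = 41, with n = 5.
Posterior ∝ λ^8e^(−4λ) · λ^41e^(−5λ) = λ^49e^(−9λ), i.e. Gamma(shape=50, rate=9).
The mode of a Gamma(a, b) with a ≥ 1 (shape–rate) is (a−1)/b = 49/9 ≈ 5.444.

λ̂_MAP = 5.444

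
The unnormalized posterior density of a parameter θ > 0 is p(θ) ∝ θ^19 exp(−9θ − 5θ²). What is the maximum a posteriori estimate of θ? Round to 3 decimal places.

θ̂_MAP = 1.000

ℓ'(θ) = 19/θ − 9 − 10θ. Setting this to zero and multiplying by θ: 10θ² + 9θ − 19 = 0.
θ = (−9 + √(9² + 4·10·19)) / (2·10) = (−9 + √841) / 20 = (−9 + 29)/20 = 1.
ℓ''(θ) = −19/θ² − 10 < 0, confirming a maximum.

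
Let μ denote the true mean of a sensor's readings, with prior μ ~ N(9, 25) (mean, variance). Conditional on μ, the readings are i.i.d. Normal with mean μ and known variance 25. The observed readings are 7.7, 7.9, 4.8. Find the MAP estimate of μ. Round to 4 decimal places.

μ̂_MAP = 7.3500

n = 3; x̄ = (7.7 + 7.9 + 4.8)/3 = 20.4/3 = 6.8.
For a Normal prior and Normal likelihood with known variance, the posterior is Normal; its mode equals its mean, the precision-weighted average.
Prior precision 1/σ₀² = 1/25 = 0.04; data precision n/σ² = 3/25 = 0.12.
μ̂ = (0.04·9 + 0.12·6.8) / (0.04 + 0.12) = 1.176/0.16 = 7.3500.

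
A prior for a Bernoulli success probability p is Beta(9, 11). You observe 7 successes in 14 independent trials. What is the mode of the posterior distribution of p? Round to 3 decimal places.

p̂_MAP = 0.469

Prior: Beta(9, 11).
Data: 7 successes in 14 trials. The binomial likelihood contributes p^7(1−p)^7, so the posterior is Beta(9+7, 11+7) = Beta(16, 18).
For Beta(a, b) with a, b > 1 the mode is (a−1)/(a+b−2) = 15/32 ≈ 0.469.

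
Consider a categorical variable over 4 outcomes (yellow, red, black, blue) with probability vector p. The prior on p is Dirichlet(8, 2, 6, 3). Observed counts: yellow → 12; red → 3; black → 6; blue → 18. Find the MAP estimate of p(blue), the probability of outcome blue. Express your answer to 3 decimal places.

The posterior is Dirichlet(αᵢ + nᵢ) = Dirichlet(20, 5, 12, 21).
For a Dirichlet(a₁,…,a_K) with all aᵢ > 1, the mode has j-th component (aⱼ − 1)/(Σaᵢ − K).
Here Σaᵢ = 58 and K = 4, so p(blue) = (21 − 1)/(58 − 4) = 20/54 ≈ 0.370.

MAP estimate of p(blue) = 0.370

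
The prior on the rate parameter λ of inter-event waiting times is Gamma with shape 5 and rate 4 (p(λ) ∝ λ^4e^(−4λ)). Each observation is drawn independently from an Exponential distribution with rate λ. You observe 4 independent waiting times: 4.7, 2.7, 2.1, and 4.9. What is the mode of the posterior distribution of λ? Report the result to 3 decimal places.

λ̂_MAP = 0.435

The Exponential(rate=λ) likelihood is ∝ λ^n e^(−λΣtᵢ). Here n = 4 and Σtᵢ = 4.7 + 2.7 + 2.1 + 4.9 = 14.4.
Posterior ∝ λ^4e^(−4λ) · λ^4e^(−14.4λ) = λ^8e^(−18.4λ), i.e. Gamma(9, 18.4).
Mode = (a−1)/b = 8/18.4 ≈ 0.435.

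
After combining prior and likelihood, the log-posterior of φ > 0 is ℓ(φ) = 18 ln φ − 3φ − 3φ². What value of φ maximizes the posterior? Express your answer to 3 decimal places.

φ̂_MAP = 1.500

ℓ'(φ) = 18/φ − 3 − 6φ. Setting this to zero and multiplying by φ: 6φ² + 3φ − 18 = 0.
φ = (−3 + √(3² + 4·6·18)) / (2·6) = (−3 + √441) / 12 = (−3 + 21)/12 = 3/2.
ℓ''(φ) = −18/φ² − 6 < 0, confirming a maximum.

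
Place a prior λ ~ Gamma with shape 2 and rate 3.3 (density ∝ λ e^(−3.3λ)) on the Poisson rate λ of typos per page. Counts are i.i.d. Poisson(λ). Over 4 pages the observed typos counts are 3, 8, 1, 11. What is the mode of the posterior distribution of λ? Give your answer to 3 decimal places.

Σxᵢ = 3+8+1+11 = 23, with n = 4.
Posterior ∝ λe^(−3.3λ) · λ^23e^(−4λ) = λ^24e^(−7.3λ), i.e. Gamma(shape=25, rate=7.3).
The mode of a Gamma(a, b) with a ≥ 1 (shape–rate) is (a−1)/b = 24/7.3 ≈ 3.288.

λ̂_MAP = 3.288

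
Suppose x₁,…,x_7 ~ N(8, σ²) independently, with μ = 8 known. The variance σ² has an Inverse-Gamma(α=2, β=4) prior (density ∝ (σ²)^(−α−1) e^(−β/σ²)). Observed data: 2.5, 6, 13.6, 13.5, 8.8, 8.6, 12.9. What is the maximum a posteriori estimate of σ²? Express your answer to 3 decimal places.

Sum of squared deviations about the known mean: SS = (2.5−8)² + (6−8)² + (13.6−8)² + (13.5−8)² + (8.8−8)² + (8.6−8)² + (12.9−8)² = 120.87.
The Normal likelihood contributes (σ²)^(−n/2) exp(−SS/(2σ²)), so the posterior is Inverse-Gamma(α + n/2, β + SS/2) = Inverse-Gamma(5.5, 64.435).
The mode of Inverse-Gamma(a, b) is b/(a+1) = 64.435/6.5 ≈ 9.913.

σ̂²_MAP = 9.913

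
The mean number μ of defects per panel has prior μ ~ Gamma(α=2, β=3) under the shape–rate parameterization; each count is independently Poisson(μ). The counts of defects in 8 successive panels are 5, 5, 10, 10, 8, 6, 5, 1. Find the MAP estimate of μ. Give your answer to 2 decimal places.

Σxᵢ = 5+5+10+10+8+6+5+1 = 50, with n = 8.
Posterior ∝ μe^(−3μ) · μ^50e^(−8μ) = μ^51e^(−11μ), i.e. Gamma(shape=52, rate=11).
The mode of a Gamma(a, b) with a ≥ 1 (shape–rate) is (a−1)/b = 51/11 ≈ 4.64.

μ̂_MAP = 4.64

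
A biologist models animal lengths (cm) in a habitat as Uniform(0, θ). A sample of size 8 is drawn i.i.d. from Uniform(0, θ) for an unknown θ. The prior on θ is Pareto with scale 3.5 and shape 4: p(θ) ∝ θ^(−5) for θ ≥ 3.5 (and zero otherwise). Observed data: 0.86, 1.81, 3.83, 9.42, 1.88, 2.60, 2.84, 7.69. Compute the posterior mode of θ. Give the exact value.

θ̂_MAP = 9.42

The Uniform(0, θ) likelihood is θ^(−n) for θ ≥ max(xᵢ), zero otherwise. Here max(xᵢ) = 9.42.
Posterior ∝ θ^(−5) · θ^(−8) = θ^(−13) on θ ≥ max(3.5, 9.42) = 9.42.
This density is strictly decreasing in θ, so the posterior mode lies at the lower boundary of the support.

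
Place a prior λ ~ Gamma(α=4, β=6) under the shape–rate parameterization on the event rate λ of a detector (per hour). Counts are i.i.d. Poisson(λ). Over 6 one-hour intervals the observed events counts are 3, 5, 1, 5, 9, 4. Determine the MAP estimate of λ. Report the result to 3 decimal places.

λ̂_MAP = 2.500

Σxᵢ = 3+5+1+5+9+4 = 27, with n = 6.
Posterior ∝ λ^3e^(−6λ) · λ^27e^(−6λ) = λ^30e^(−12λ), i.e. Gamma(shape=31, rate=12).
The mode of a Gamma(a, b) with a ≥ 1 (shape–rate) is (a−1)/b = 30/12 ≈ 2.500.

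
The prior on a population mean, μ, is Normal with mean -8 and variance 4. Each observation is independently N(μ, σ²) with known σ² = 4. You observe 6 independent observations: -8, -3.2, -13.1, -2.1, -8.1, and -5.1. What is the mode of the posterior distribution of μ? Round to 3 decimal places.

μ̂_MAP = -6.800

n = 6; x̄ = ((-8) + (-3.2) + (-13.1) + (-2.1) + (-8.1) + (-5.1))/6 = -39.6/6 = -6.6.
For a Normal prior and Normal likelihood with known variance, the posterior is Normal; its mode equals its mean, the precision-weighted average.
Prior precision 1/σ₀² = 1/4 = 0.25; data precision n/σ² = 6/4 = 1.5.
μ̂ = (0.25·(-8) + 1.5·(-6.6)) / (0.25 + 1.5) = (-11.9)/1.75 = -6.800.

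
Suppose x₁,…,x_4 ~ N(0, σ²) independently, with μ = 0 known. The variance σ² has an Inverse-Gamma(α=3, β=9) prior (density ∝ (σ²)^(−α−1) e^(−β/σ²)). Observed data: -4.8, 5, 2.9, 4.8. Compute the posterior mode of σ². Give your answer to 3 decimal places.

Sum of squared deviations about the known mean: SS = (-4.8−0)² + (5−0)² + (2.9−0)² + (4.8−0)² = 79.49.
The Normal likelihood contributes (σ²)^(−n/2) exp(−SS/(2σ²)), so the posterior is Inverse-Gamma(α + n/2, β + SS/2) = Inverse-Gamma(5, 48.745).
The mode of Inverse-Gamma(a, b) is b/(a+1) = 48.745/6 ≈ 8.124.

σ̂²_MAP = 8.124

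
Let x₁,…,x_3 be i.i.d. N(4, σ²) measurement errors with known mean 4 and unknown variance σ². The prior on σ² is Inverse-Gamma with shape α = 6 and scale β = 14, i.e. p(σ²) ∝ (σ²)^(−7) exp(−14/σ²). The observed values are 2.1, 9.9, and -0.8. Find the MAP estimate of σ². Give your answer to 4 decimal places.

σ̂²_MAP = 5.2624

Sum of squared deviations about the known mean: SS = (2.1−4)² + (9.9−4)² + (-0.8−4)² = 61.46.
The Normal likelihood contributes (σ²)^(−n/2) exp(−SS/(2σ²)), so the posterior is Inverse-Gamma(α + n/2, β + SS/2) = Inverse-Gamma(7.5, 44.73).
The mode of Inverse-Gamma(a, b) is b/(a+1) = 44.73/8.5 ≈ 5.2624.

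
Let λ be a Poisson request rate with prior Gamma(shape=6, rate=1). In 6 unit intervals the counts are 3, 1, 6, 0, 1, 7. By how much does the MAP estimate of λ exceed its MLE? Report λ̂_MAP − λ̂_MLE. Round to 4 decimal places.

Σxᵢ = 18. Posterior is Gamma(24, 7); MAP = (24−1)/7 = 23/7 ≈ 3.28571.
MLE = x̄ = 18/6 ≈ 3.00000.
Difference = 23/7 − 18/6 = 2/7 ≈ 0.2857.

MAP − MLE = 0.2857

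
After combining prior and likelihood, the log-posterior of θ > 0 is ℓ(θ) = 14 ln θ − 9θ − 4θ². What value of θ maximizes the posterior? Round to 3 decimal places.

θ̂_MAP = 0.875

ℓ'(θ) = 14/θ − 9 − 8θ. Setting this to zero and multiplying by θ: 8θ² + 9θ − 14 = 0.
θ = (−9 + √(9² + 4·8·14)) / (2·8) = (−9 + √529) / 16 = (−9 + 23)/16 = 7/8.
ℓ''(θ) = −14/θ² − 8 < 0, confirming a maximum.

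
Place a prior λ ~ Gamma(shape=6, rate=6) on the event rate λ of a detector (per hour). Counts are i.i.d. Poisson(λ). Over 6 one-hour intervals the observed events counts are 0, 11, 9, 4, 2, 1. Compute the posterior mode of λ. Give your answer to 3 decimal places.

λ̂_MAP = 2.667

Σxᵢ = 0+11+9+4+2+1 = 27, with n = 6.
Posterior ∝ λ^5e^(−6λ) · λ^27e^(−6λ) = λ^32e^(−12λ), i.e. Gamma(shape=33, rate=12).
The mode of a Gamma(a, b) with a ≥ 1 (shape–rate) is (a−1)/b = 32/12 ≈ 2.667.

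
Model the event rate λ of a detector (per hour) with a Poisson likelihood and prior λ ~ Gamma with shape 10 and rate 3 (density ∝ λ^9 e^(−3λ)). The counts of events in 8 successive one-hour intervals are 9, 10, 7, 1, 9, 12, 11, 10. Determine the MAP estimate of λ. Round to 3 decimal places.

Σxᵢ = 9+10+7+1+9+12+11+10 = 69, with n = 8.
Posterior ∝ λ^9e^(−3λ) · λ^69e^(−8λ) = λ^78e^(−11λ), i.e. Gamma(shape=79, rate=11).
The mode of a Gamma(a, b) with a ≥ 1 (shape–rate) is (a−1)/b = 78/11 ≈ 7.091.

λ̂_MAP = 7.091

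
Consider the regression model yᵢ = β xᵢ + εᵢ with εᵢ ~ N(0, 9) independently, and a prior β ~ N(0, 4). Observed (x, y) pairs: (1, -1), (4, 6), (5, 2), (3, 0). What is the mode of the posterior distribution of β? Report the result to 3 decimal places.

log p(β | y) = −Σ(yᵢ − βxᵢ)²/(2·9) − β²/(2·4) + const.
Setting the derivative to zero: Σxᵢ(yᵢ − βxᵢ)/9 − β/4 = 0, so β = Σxᵢyᵢ / (Σxᵢ² + σ²/τ²).
Σxᵢyᵢ = 1·(-1) + 4·6 + 5·2 + 3·0 = 33; Σxᵢ² = 51; σ²/τ² = 2.25.
β̂_MAP = 33 / (51 + 2.25) = 33/53.25 ≈ 0.620.

β̂_MAP = 0.620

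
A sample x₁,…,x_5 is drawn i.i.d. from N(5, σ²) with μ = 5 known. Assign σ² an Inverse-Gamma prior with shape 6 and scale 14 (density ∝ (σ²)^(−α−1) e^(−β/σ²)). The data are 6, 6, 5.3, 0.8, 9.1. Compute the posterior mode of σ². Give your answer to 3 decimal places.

Sum of squared deviations about the known mean: SS = (6−5)² + (6−5)² + (5.3−5)² + (0.8−5)² + (9.1−5)² = 36.54.
The Normal likelihood contributes (σ²)^(−n/2) exp(−SS/(2σ²)), so the posterior is Inverse-Gamma(α + n/2, β + SS/2) = Inverse-Gamma(8.5, 32.27).
The mode of Inverse-Gamma(a, b) is b/(a+1) = 32.27/9.5 ≈ 3.397.

σ̂²_MAP = 3.397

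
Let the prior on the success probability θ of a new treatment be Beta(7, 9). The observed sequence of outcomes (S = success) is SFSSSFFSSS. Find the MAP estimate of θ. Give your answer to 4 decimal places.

Prior: Beta(7, 9).
Data: 7 successes in 10 trials (from the sequence). The binomial likelihood contributes θ^7(1−θ)^3, so the posterior is Beta(7+7, 9+3) = Beta(14, 12).
For Beta(a, b) with a, b > 1 the mode is (a−1)/(a+b−2) = 13/24 ≈ 0.5417.

θ̂_MAP = 0.5417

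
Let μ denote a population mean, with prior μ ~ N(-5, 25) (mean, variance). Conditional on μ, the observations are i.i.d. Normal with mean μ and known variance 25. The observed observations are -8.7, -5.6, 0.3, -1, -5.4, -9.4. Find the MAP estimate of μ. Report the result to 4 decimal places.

μ̂_MAP = -4.9714

n = 6; x̄ = ((-8.7) + (-5.6) + 0.3 + (-1) + (-5.4) + (-9.4))/6 = -29.8/6 = -149/30 ≈ -4.9667.
For a Normal prior and Normal likelihood with known variance, the posterior is Normal; its mode equals its mean, the precision-weighted average.
Prior precision 1/σ₀² = 1/25 = 0.04; data precision n/σ² = 6/25 = 0.24.
μ̂ = (0.04·(-5) + 0.24·(-149/30)) / (0.04 + 0.24) = (-1.392)/0.28 = -174/35 ≈ -4.9714.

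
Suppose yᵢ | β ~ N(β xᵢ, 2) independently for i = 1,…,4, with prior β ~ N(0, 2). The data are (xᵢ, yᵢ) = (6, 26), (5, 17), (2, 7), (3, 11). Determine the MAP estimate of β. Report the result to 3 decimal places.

log p(β | y) = −Σ(yᵢ − βxᵢ)²/(2·2) − β²/(2·2) + const.
Setting the derivative to zero: Σxᵢ(yᵢ − βxᵢ)/2 − β/2 = 0, so β = Σxᵢyᵢ / (Σxᵢ² + σ²/τ²).
Σxᵢyᵢ = 6·26 + 5·17 + 2·7 + 3·11 = 288; Σxᵢ² = 74; σ²/τ² = 1.
β̂_MAP = 288 / (74 + 1) = 288/75 ≈ 3.840.

β̂_MAP = 3.840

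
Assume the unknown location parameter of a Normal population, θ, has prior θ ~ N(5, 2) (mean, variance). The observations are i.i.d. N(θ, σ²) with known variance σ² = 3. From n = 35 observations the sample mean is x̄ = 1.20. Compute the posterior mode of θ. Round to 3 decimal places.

n = 35, x̄ = 1.20.
For a Normal prior and Normal likelihood with known variance, the posterior is Normal; its mode equals its mean, the precision-weighted average.
Prior precision 1/σ₀² = 1/2 = 0.5; data precision n/σ² = 35/3.
θ̂ = (0.5·5 + (35/3)·1.2) / (0.5 + 35/3) = 16.5/(73/6) = 99/73 ≈ 1.356.

θ̂_MAP = 1.356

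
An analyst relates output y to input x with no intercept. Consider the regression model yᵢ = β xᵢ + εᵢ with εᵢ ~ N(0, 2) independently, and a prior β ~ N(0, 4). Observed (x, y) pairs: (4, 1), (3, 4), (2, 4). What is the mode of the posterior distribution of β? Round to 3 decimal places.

β̂_MAP = 0.814

log p(β | y) = −Σ(yᵢ − βxᵢ)²/(2·2) − β²/(2·4) + const.
Setting the derivative to zero: Σxᵢ(yᵢ − βxᵢ)/2 − β/4 = 0, so β = Σxᵢyᵢ / (Σxᵢ² + σ²/τ²).
Σxᵢyᵢ = 4·1 + 3·4 + 2·4 = 24; Σxᵢ² = 29; σ²/τ² = 0.5.
β̂_MAP = 24 / (29 + 0.5) = 24/29.5 ≈ 0.814.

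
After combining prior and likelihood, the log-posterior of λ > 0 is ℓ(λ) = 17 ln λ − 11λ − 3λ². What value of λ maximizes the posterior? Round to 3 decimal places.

ℓ'(λ) = 17/λ − 11 − 6λ. Setting this to zero and multiplying by λ: 6λ² + 11λ − 17 = 0.
λ = (−11 + √(11² + 4·6·17)) / (2·6) = (−11 + √529) / 12 = (−11 + 23)/12 = 1.
ℓ''(λ) = −17/λ² − 6 < 0, confirming a maximum.

λ̂_MAP = 1.000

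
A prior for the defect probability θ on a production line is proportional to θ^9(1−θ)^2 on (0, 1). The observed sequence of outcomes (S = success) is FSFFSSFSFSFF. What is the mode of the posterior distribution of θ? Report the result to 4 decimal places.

The prior density ∝ θ^9(1−θ)^2 is the kernel of Beta(10, 3).
Data: 5 successes in 12 trials (from the sequence). The binomial likelihood contributes θ^5(1−θ)^7, so the posterior is Beta(10+5, 3+7) = Beta(15, 10).
For Beta(a, b) with a, b > 1 the mode is (a−1)/(a+b−2) = 14/23 ≈ 0.6087.

θ̂_MAP = 0.6087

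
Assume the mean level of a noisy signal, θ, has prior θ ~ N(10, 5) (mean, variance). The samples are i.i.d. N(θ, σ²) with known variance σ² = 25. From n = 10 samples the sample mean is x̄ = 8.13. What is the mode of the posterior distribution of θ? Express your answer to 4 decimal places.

n = 10, x̄ = 8.13.
For a Normal prior and Normal likelihood with known variance, the posterior is Normal; its mode equals its mean, the precision-weighted average.
Prior precision 1/σ₀² = 1/5 = 0.2; data precision n/σ² = 10/25 = 0.4.
θ̂ = (0.2·10 + 0.4·8.13) / (0.2 + 0.4) = 5.252/0.6 = 1313/150 ≈ 8.7533.

θ̂_MAP = 8.7533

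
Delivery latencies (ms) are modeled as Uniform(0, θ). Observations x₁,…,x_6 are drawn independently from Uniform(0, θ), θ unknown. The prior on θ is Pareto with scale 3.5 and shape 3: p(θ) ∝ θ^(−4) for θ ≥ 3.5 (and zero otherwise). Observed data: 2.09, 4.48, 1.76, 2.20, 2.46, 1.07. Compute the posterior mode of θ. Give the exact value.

The Uniform(0, θ) likelihood is θ^(−n) for θ ≥ max(xᵢ), zero otherwise. Here max(xᵢ) = 4.48.
Posterior ∝ θ^(−4) · θ^(−6) = θ^(−10) on θ ≥ max(3.5, 4.48) = 4.48.
This density is strictly decreasing in θ, so the posterior mode lies at the lower boundary of the support.

θ̂_MAP = 4.48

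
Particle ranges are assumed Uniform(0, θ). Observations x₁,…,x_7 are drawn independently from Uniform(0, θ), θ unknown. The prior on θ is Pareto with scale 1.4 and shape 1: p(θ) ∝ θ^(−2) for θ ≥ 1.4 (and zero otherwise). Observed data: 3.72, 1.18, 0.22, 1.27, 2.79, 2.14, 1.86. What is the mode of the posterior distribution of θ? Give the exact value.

The Uniform(0, θ) likelihood is θ^(−n) for θ ≥ max(xᵢ), zero otherwise. Here max(xᵢ) = 3.72.
Posterior ∝ θ^(−2) · θ^(−7) = θ^(−9) on θ ≥ max(1.4, 3.72) = 3.72.
This density is strictly decreasing in θ, so the posterior mode lies at the lower boundary of the support.

θ̂_MAP = 3.72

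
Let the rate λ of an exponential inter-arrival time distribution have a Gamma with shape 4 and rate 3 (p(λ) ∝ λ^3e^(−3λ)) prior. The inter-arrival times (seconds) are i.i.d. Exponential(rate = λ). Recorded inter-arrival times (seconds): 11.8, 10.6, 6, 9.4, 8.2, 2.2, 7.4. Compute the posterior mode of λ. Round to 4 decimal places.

λ̂_MAP = 0.1706

The Exponential(rate=λ) likelihood is ∝ λ^n e^(−λΣtᵢ). Here n = 7 and Σtᵢ = 11.8 + 10.6 + 6 + 9.4 + 8.2 + 2.2 + 7.4 = 55.6.
Posterior ∝ λ^3e^(−3λ) · λ^7e^(−55.6λ) = λ^10e^(−58.6λ), i.e. Gamma(11, 58.6).
Mode = (a−1)/b = 10/58.6 ≈ 0.1706.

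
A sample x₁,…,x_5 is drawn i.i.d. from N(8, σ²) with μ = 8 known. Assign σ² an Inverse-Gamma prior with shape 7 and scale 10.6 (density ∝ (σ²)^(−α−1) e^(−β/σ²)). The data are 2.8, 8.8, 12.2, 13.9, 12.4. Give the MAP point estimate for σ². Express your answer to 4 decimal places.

σ̂²_MAP = 5.7471

Sum of squared deviations about the known mean: SS = (2.8−8)² + (8.8−8)² + (12.2−8)² + (13.9−8)² + (12.4−8)² = 99.49.
The Normal likelihood contributes (σ²)^(−n/2) exp(−SS/(2σ²)), so the posterior is Inverse-Gamma(α + n/2, β + SS/2) = Inverse-Gamma(9.5, 60.345).
The mode of Inverse-Gamma(a, b) is b/(a+1) = 60.345/10.5 ≈ 5.7471.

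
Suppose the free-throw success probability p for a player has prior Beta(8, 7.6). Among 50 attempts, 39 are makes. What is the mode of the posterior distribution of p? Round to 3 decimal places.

p̂_MAP = 0.723

Prior: Beta(8, 7.6).
Data: 39 successes in 50 trials. The binomial likelihood contributes p^39(1−p)^11, so the posterior is Beta(8+39, 7.6+11) = Beta(47, 18.6).
For Beta(a, b) with a, b > 1 the mode is (a−1)/(a+b−2) = 46/63.6 ≈ 0.723.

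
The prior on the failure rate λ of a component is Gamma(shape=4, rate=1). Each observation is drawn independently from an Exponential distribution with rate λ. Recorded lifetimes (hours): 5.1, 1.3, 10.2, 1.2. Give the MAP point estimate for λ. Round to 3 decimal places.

λ̂_MAP = 0.372

The Exponential(rate=λ) likelihood is ∝ λ^n e^(−λΣtᵢ). Here n = 4 and Σtᵢ = 5.1 + 1.3 + 10.2 + 1.2 = 17.8.
Posterior ∝ λ^3e^(−1λ) · λ^4e^(−17.8λ) = λ^7e^(−18.8λ), i.e. Gamma(8, 18.8).
Mode = (a−1)/b = 7/18.8 ≈ 0.372.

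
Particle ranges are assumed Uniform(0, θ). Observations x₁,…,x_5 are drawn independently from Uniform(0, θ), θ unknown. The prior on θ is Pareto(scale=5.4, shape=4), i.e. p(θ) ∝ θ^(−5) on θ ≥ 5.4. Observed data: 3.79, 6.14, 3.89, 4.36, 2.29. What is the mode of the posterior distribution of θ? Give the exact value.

The Uniform(0, θ) likelihood is θ^(−n) for θ ≥ max(xᵢ), zero otherwise. Here max(xᵢ) = 6.14.
Posterior ∝ θ^(−5) · θ^(−5) = θ^(−10) on θ ≥ max(5.4, 6.14) = 6.14.
This density is strictly decreasing in θ, so the posterior mode lies at the lower boundary of the support.

θ̂_MAP = 6.14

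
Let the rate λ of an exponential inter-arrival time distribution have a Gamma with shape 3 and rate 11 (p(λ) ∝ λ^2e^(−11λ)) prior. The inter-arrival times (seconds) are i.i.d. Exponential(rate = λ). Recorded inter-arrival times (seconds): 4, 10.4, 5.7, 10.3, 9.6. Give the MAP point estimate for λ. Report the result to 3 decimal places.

λ̂_MAP = 0.137

The Exponential(rate=λ) likelihood is ∝ λ^n e^(−λΣtᵢ). Here n = 5 and Σtᵢ = 4 + 10.4 + 5.7 + 10.3 + 9.6 = 40.
Posterior ∝ λ^2e^(−11λ) · λ^5e^(−40λ) = λ^7e^(−51λ), i.e. Gamma(8, 51).
Mode = (a−1)/b = 7/51 ≈ 0.137.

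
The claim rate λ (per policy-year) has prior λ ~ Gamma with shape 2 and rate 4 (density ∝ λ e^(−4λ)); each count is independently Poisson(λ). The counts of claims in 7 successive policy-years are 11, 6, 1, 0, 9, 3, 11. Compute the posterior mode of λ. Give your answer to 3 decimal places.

Σxᵢ = 11+6+1+0+9+3+11 = 41, with n = 7.
Posterior ∝ λe^(−4λ) · λ^41e^(−7λ) = λ^42e^(−11λ), i.e. Gamma(shape=43, rate=11).
The mode of a Gamma(a, b) with a ≥ 1 (shape–rate) is (a−1)/b = 42/11 ≈ 3.818.

λ̂_MAP = 3.818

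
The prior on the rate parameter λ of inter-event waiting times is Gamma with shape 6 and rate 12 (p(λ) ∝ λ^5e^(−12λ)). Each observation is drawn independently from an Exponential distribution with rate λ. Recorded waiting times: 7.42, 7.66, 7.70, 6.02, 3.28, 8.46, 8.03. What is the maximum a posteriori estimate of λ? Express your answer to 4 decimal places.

The Exponential(rate=λ) likelihood is ∝ λ^n e^(−λΣtᵢ). Here n = 7 and Σtᵢ = 7.42 + 7.66 + 7.70 + 6.02 + 3.28 + 8.46 + 8.03 = 48.57.
Posterior ∝ λ^5e^(−12λ) · λ^7e^(−48.57λ) = λ^12e^(−60.57λ), i.e. Gamma(13, 60.57).
Mode = (a−1)/b = 12/60.57 ≈ 0.1981.

λ̂_MAP = 0.1981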